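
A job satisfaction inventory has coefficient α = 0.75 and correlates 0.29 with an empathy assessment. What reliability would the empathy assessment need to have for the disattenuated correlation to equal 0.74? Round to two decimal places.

r_true = r_obs / √(r_xx · r_yy) ⇒ 0.74 = 0.29 / √(0.75 · r_yy).
√(0.75 · r_yy) = 0.29 / 0.74 = 0.3919; 0.75 · r_yy = 0.1536; r_yy = 0.1536 / 0.75 ≈ 0.20.

0.20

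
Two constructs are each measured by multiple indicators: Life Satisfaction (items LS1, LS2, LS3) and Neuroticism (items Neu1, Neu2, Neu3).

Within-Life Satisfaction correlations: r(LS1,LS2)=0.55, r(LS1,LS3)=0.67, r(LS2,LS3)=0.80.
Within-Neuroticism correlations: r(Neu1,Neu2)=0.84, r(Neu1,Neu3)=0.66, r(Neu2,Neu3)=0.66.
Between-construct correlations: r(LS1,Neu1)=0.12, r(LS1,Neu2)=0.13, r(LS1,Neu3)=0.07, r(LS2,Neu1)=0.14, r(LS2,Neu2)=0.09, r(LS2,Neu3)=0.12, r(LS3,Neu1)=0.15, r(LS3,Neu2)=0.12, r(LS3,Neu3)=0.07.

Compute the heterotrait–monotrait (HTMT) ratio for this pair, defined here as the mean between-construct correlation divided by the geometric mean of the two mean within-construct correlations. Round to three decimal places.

Between-construct mean = 1.01/9 = 0.1122.
Mean within-LS = 2.02/3 = 0.6733; mean within-Neu = 2.16/3 = 0.7200.
Geometric mean = √(0.6733 × 0.7200) = 0.6963.
HTMT = 0.1122 / 0.6963 = 0.161.

0.161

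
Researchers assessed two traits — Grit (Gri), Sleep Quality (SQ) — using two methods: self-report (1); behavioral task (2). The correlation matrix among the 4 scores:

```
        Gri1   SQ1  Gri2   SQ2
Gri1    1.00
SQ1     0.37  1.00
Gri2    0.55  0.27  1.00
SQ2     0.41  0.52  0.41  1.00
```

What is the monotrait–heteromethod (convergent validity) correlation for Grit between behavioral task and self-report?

Same trait (Gri), different methods: r(Gri2, Gri1) = 0.55.

0.55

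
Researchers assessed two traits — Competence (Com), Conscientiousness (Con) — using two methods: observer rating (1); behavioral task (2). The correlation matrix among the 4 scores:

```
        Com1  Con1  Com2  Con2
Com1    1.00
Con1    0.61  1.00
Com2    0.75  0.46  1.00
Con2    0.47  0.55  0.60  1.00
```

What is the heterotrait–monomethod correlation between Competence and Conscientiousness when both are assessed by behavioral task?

Different traits, same method: r(Com2, Con2) = 0.60.

0.60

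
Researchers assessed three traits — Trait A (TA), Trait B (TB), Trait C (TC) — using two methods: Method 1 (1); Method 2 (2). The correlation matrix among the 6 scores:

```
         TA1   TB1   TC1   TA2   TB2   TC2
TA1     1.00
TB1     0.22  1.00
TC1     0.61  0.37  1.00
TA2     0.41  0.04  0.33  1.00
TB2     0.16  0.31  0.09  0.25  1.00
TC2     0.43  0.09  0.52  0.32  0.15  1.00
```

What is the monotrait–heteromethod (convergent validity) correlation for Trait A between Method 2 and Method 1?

0.41

Same trait (TA), different methods: r(TA2, TA1) = 0.41.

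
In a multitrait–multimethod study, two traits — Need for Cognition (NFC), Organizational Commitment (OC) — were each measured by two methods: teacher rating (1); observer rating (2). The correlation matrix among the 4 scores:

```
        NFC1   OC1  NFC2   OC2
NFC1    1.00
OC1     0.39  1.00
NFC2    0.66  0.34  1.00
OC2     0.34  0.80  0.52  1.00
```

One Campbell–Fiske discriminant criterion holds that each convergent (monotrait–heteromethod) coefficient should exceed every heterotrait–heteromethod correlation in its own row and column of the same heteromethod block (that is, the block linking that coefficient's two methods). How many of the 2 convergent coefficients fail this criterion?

Convergent coefficients and their comparison sets:
NFC (methods 1·2): 0.66 vs {0.34, 0.34} → pass.
OC (methods 1·2): 0.80 vs {0.34, 0.34} → pass.
0 of 2 fail.

0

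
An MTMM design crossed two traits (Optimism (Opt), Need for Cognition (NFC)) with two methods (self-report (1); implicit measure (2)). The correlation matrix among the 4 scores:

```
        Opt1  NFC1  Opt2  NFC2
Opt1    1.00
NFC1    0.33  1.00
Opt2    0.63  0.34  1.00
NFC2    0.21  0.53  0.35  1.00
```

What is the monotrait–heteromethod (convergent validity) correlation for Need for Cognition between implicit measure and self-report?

0.53

Same trait (NFC), different methods: r(NFC2, NFC1) = 0.53.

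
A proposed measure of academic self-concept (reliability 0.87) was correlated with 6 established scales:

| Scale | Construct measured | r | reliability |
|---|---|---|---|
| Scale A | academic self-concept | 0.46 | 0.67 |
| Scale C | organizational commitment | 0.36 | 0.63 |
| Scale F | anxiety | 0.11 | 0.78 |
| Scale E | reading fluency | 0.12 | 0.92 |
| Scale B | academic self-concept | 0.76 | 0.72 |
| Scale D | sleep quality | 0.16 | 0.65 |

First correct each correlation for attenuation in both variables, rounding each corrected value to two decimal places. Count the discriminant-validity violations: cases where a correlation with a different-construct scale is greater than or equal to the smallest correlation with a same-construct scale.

Disattenuated r (r / √(r_scale · r_new)):
  Scale A (conv): 0.46 / √(0.67·0.87) = 0.60
  Scale C (disc): 0.36 / √(0.63·0.87) = 0.49
  Scale F (disc): 0.11 / √(0.78·0.87) = 0.13
  Scale E (disc): 0.12 / √(0.92·0.87) = 0.13
  Scale B (conv): 0.76 / √(0.72·0.87) = 0.96
  Scale D (disc): 0.16 / √(0.65·0.87) = 0.21
Smallest convergent = 0.60. Discriminant values: 0.49, 0.13, 0.13, 0.21; count ≥ 0.60 → 0.

0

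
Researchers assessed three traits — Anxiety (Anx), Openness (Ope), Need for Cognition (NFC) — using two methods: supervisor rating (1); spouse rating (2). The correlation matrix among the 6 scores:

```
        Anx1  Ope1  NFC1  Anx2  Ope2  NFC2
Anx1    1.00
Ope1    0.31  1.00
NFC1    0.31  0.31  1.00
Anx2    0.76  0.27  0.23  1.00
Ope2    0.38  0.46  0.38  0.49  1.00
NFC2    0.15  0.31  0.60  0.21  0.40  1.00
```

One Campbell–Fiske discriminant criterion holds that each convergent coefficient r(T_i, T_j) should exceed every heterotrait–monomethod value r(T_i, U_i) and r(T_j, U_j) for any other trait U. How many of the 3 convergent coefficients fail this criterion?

1

Convergent coefficients and their comparison sets:
Anx (methods 1·2): 0.76 vs {0.31, 0.49, 0.31, 0.21} → pass.
Ope (methods 1·2): 0.46 vs {0.31, 0.49, 0.31, 0.40} → fail.
NFC (methods 1·2): 0.60 vs {0.31, 0.21, 0.31, 0.40} → pass.
1 of 3 fail.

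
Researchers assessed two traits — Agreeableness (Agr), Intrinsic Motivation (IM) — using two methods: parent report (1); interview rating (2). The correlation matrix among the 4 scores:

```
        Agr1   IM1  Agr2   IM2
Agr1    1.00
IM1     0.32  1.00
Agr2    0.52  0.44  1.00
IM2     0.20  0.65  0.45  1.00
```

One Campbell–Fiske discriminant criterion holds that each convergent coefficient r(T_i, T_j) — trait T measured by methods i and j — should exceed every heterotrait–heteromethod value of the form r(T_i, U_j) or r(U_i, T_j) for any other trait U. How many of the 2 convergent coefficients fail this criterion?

0

Each convergent coefficient versus the relevant comparison correlations:
Agr (methods 1·2): 0.52 vs {0.20, 0.44} → pass.
IM (methods 1·2): 0.65 vs {0.44, 0.20} → pass.
0 of 2 fail.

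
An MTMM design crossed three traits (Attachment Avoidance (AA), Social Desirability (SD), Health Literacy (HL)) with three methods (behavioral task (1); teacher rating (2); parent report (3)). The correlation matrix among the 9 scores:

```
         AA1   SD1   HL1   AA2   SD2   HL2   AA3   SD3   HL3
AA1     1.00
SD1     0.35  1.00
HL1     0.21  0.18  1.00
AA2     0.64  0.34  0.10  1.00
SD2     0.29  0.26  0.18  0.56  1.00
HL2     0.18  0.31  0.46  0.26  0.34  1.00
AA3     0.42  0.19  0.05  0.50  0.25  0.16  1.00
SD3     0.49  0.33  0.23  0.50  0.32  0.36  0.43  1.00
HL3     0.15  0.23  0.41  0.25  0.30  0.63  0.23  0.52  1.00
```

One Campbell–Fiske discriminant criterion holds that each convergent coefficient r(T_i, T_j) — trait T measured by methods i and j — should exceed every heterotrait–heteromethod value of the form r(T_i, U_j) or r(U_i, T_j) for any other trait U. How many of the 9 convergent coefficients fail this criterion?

5

Checking each validity diagonal entry against its comparison values:
AA (methods 1·2): 0.64 vs {0.29, 0.34, 0.18, 0.10} → pass.
AA (methods 1·3): 0.42 vs {0.49, 0.19, 0.15, 0.05} → fail.
AA (methods 2·3): 0.50 vs {0.50, 0.25, 0.25, 0.16} → fail.
SD (methods 1·2): 0.26 vs {0.34, 0.29, 0.31, 0.18} → fail.
SD (methods 1·3): 0.33 vs {0.19, 0.49, 0.23, 0.23} → fail.
SD (methods 2·3): 0.32 vs {0.25, 0.50, 0.30, 0.36} → fail.
HL (methods 1·2): 0.46 vs {0.10, 0.18, 0.18, 0.31} → pass.
HL (methods 1·3): 0.41 vs {0.05, 0.15, 0.23, 0.23} → pass.
HL (methods 2·3): 0.63 vs {0.16, 0.25, 0.36, 0.30} → pass.
5 of 9 fail.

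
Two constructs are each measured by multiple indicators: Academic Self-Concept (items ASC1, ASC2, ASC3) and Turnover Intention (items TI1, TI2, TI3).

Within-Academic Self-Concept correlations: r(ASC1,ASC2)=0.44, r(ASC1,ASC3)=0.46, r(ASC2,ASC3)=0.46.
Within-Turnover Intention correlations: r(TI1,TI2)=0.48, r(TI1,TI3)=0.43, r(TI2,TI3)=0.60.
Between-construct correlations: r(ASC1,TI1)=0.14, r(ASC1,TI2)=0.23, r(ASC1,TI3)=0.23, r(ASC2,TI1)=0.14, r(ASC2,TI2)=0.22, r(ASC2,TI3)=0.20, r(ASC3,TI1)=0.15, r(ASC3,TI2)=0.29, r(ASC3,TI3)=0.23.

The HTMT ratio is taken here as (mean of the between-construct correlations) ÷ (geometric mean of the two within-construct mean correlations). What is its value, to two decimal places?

0.43

Mean between = 1.83/9 = 0.2033.
Mean within-ASC = 1.36/3 = 0.4533; mean within-TI = 1.51/3 = 0.5033.
Geometric mean = √(0.4533 × 0.5033) = 0.4776.
HTMT = 0.2033 / 0.4776 = 0.43.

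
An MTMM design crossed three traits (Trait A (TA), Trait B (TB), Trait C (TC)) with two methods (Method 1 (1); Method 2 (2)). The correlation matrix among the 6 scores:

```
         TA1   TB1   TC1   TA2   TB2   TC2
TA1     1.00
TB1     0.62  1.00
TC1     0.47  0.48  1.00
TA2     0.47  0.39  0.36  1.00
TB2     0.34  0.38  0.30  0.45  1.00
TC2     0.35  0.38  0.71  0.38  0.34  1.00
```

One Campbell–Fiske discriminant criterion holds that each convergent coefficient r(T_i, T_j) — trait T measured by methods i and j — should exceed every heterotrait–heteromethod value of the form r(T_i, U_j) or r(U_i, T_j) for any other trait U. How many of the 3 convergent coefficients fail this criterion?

Convergent coefficients and their comparison sets:
TA (methods 1·2): 0.47 vs {0.34, 0.39, 0.35, 0.36} → pass.
TB (methods 1·2): 0.38 vs {0.39, 0.34, 0.38, 0.30} → fail.
TC (methods 1·2): 0.71 vs {0.36, 0.35, 0.30, 0.38} → pass.
1 of 3 fail.

1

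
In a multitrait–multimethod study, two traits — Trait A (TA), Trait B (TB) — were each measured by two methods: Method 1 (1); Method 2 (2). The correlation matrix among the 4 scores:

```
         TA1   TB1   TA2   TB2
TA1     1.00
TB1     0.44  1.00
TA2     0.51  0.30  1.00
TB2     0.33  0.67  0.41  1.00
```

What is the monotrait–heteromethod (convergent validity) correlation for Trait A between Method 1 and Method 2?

Same trait (TA), different methods: r(TA1, TA2) = 0.51.

0.51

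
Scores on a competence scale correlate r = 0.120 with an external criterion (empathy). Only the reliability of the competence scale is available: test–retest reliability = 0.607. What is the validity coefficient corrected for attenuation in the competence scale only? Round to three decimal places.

0.154

Single correction: r_c = r_obs / √r_xx = 0.120 / √0.607 = 0.120 / 0.7791 ≈ 0.154.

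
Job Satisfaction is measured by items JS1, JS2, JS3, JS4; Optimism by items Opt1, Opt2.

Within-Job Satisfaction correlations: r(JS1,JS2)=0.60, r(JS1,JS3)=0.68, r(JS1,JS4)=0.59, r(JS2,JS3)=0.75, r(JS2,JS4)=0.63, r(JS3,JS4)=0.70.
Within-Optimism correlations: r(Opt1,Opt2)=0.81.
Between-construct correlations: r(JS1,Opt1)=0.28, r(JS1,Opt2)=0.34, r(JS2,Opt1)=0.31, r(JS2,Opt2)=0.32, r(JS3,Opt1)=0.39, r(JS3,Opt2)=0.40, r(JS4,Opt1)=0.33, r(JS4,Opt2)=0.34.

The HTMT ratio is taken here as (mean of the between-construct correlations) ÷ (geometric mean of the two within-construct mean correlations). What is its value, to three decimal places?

Mean heterotrait r = 2.71/8 = 0.3388.
Mean within-JS = 3.95/6 = 0.6583; mean within-Opt = 0.81/1 = 0.8100.
Geometric mean = √(0.6583 × 0.8100) = 0.7302.
HTMT = 0.3388 / 0.7302 = 0.464.

0.464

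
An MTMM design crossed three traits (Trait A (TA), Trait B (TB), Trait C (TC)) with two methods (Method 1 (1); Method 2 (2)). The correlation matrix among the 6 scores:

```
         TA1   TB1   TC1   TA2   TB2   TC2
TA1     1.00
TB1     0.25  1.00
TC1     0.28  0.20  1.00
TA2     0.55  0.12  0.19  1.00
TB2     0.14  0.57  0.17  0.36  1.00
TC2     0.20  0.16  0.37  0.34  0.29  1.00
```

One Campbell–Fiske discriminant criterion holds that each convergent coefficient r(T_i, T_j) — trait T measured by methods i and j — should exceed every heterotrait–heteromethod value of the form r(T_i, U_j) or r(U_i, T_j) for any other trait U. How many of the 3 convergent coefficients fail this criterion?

Convergent coefficients and their comparison sets:
TA (methods 1·2): 0.55 vs {0.14, 0.12, 0.20, 0.19} → pass.
TB (methods 1·2): 0.57 vs {0.12, 0.14, 0.16, 0.17} → pass.
TC (methods 1·2): 0.37 vs {0.19, 0.20, 0.17, 0.16} → pass.
0 of 3 fail.

0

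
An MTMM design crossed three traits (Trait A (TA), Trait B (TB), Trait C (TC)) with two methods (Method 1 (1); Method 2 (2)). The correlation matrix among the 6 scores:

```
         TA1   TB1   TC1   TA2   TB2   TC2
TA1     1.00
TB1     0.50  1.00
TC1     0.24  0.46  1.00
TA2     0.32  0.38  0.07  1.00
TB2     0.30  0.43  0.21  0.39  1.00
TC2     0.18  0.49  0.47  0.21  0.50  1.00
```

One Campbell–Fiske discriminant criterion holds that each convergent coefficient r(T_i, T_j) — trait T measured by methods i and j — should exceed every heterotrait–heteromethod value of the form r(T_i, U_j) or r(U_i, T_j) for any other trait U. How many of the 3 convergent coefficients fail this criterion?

Checking each validity diagonal entry against its comparison values:
TA (methods 1·2): 0.32 vs {0.30, 0.38, 0.18, 0.07} → fail.
TB (methods 1·2): 0.43 vs {0.38, 0.30, 0.49, 0.21} → fail.
TC (methods 1·2): 0.47 vs {0.07, 0.18, 0.21, 0.49} → fail.
3 of 3 fail.

3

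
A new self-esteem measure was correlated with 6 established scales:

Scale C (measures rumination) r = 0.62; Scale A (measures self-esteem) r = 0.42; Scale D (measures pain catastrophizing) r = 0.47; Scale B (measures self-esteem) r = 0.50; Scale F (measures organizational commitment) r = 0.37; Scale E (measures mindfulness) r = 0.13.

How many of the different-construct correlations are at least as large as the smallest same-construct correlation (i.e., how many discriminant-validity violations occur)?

2

Convergent (same construct = self-esteem): Scale A, Scale B.
Smallest convergent = 0.42. Discriminant values: 0.62, 0.47, 0.37, 0.13; count ≥ 0.42 → 2.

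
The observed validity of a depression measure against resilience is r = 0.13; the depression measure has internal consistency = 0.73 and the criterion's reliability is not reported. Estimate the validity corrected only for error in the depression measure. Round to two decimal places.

Single correction: r_c = r_obs / √r_xx = 0.13 / √0.73 = 0.13 / 0.8544 ≈ 0.15.

0.15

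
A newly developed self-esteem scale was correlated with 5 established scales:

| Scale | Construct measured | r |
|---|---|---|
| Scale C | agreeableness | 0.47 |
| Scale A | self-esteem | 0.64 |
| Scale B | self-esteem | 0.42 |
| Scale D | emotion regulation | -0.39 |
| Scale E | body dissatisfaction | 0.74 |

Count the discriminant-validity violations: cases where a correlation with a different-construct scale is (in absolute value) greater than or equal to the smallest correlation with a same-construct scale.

Convergent (same construct = self-esteem): Scale A, Scale B.
Smallest convergent = 0.42. Discriminant |r|: 0.47, 0.39, 0.74; count ≥ 0.42 → 2.

2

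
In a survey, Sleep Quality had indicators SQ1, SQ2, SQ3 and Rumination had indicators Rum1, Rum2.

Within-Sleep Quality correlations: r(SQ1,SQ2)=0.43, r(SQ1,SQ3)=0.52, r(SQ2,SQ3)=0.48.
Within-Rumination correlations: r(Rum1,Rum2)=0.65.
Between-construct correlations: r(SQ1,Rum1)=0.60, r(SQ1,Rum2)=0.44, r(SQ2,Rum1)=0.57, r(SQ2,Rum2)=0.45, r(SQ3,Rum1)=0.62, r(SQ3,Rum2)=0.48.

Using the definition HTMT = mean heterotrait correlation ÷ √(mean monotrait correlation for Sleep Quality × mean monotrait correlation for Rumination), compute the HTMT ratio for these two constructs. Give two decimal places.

Mean between = 3.16/6 = 0.5267.
Mean within-SQ = 1.43/3 = 0.4767; mean within-Rum = 0.65/1 = 0.6500.
Geometric mean = √(0.4767 × 0.6500) = 0.5566.
HTMT = 0.5267 / 0.5566 = 0.95.

0.95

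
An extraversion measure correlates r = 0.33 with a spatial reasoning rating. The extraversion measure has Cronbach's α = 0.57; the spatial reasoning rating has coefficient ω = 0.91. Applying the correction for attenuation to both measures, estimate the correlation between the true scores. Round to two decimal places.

0.46

r_true = r_obs / √(r_xx · r_yy) = 0.33 / √(0.57 × 0.91) = 0.33 / √0.5187 = 0.33 / 0.7202 ≈ 0.46.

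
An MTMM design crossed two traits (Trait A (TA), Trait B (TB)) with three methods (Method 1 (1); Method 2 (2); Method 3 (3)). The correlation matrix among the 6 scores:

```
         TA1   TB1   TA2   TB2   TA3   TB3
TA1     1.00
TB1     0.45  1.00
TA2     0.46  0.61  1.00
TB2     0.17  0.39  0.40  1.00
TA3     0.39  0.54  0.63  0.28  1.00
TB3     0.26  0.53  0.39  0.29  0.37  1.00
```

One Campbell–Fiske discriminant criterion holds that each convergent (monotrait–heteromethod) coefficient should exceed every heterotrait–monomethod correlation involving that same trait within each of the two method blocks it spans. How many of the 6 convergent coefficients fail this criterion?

Each convergent coefficient versus the relevant comparison correlations:
TA (methods 1·2): 0.46 vs {0.45, 0.40} → pass.
TA (methods 1·3): 0.39 vs {0.45, 0.37} → fail.
TA (methods 2·3): 0.63 vs {0.40, 0.37} → pass.
TB (methods 1·2): 0.39 vs {0.45, 0.40} → fail.
TB (methods 1·3): 0.53 vs {0.45, 0.37} → pass.
TB (methods 2·3): 0.29 vs {0.40, 0.37} → fail.
3 of 6 fail.

3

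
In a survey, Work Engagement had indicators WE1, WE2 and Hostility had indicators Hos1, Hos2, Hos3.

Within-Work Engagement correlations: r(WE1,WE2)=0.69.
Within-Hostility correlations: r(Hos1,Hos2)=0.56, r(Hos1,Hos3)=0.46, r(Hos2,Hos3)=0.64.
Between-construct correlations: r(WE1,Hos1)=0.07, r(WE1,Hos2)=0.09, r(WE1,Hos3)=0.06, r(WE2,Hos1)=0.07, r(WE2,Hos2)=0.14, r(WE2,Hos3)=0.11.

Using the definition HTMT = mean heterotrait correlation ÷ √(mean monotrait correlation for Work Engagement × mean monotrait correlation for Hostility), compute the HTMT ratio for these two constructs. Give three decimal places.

Between-construct mean = 0.54/6 = 0.0900.
Mean within-WE = 0.69/1 = 0.6900; mean within-Hos = 1.66/3 = 0.5533.
Geometric mean = √(0.6900 × 0.5533) = 0.6179.
HTMT = 0.0900 / 0.6179 = 0.146.

0.146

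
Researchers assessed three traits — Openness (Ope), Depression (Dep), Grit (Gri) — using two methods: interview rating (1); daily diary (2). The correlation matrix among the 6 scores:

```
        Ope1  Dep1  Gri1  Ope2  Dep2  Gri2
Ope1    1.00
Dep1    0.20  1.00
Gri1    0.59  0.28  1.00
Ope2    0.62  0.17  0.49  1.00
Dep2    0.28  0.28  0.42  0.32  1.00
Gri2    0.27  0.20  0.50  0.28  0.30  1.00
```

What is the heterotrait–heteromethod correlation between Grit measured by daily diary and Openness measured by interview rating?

0.27

Different traits and methods: r(Gri2, Ope1) = 0.27.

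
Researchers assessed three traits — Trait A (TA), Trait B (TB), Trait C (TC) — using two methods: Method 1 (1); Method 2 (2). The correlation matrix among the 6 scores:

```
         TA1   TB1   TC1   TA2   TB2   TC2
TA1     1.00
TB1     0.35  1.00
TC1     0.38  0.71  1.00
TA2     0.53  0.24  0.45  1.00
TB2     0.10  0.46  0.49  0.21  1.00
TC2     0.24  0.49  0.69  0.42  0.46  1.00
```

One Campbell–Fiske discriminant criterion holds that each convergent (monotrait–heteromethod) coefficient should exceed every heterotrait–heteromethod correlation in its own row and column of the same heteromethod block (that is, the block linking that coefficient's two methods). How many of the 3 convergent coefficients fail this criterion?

1

Each convergent coefficient versus the relevant comparison correlations:
TA (methods 1·2): 0.53 vs {0.10, 0.24, 0.24, 0.45} → pass.
TB (methods 1·2): 0.46 vs {0.24, 0.10, 0.49, 0.49} → fail.
TC (methods 1·2): 0.69 vs {0.45, 0.24, 0.49, 0.49} → pass.
1 of 3 fail.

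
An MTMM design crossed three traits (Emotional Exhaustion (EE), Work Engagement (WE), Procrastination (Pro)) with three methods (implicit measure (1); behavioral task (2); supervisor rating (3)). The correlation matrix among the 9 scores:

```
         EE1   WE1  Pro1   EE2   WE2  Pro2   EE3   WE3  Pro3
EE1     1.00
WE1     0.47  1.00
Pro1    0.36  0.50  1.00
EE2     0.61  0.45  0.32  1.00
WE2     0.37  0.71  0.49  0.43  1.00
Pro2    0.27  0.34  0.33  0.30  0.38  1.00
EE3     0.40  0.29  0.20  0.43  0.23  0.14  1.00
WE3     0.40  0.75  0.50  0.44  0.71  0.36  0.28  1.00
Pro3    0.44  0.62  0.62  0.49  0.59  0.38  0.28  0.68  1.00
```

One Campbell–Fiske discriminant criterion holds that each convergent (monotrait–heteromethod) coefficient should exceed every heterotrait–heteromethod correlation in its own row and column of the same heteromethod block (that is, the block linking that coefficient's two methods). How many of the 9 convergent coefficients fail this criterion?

Convergent coefficients and their comparison sets:
EE (methods 1·2): 0.61 vs {0.37, 0.45, 0.27, 0.32} → pass.
EE (methods 1·3): 0.40 vs {0.40, 0.29, 0.44, 0.20} → fail.
EE (methods 2·3): 0.43 vs {0.44, 0.23, 0.49, 0.14} → fail.
WE (methods 1·2): 0.71 vs {0.45, 0.37, 0.34, 0.49} → pass.
WE (methods 1·3): 0.75 vs {0.29, 0.40, 0.62, 0.50} → pass.
WE (methods 2·3): 0.71 vs {0.23, 0.44, 0.59, 0.36} → pass.
Pro (methods 1·2): 0.33 vs {0.32, 0.27, 0.49, 0.34} → fail.
Pro (methods 1·3): 0.62 vs {0.20, 0.44, 0.50, 0.62} → fail.
Pro (methods 2·3): 0.38 vs {0.14, 0.49, 0.36, 0.59} → fail.
5 of 9 fail.

5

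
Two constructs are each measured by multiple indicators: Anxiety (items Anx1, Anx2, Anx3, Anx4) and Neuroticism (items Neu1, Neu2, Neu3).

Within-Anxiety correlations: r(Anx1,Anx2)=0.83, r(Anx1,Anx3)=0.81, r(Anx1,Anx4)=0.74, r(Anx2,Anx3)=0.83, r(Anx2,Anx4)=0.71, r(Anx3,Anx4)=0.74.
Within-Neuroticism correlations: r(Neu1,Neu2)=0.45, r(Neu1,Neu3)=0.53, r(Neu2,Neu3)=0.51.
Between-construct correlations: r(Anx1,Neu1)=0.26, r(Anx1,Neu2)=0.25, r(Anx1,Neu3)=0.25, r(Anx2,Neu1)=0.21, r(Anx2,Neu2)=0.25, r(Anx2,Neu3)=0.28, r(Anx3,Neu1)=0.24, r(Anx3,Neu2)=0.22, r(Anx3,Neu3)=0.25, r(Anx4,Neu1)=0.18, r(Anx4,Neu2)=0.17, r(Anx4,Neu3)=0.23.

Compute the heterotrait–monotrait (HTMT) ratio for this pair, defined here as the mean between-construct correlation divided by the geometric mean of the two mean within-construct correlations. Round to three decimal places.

0.374

Mean heterotrait r = 2.79/12 = 0.2325.
Mean within-Anx = 4.66/6 = 0.7767; mean within-Neu = 1.49/3 = 0.4967.
Geometric mean = √(0.7767 × 0.4967) = 0.6211.
HTMT = 0.2325 / 0.6211 = 0.374.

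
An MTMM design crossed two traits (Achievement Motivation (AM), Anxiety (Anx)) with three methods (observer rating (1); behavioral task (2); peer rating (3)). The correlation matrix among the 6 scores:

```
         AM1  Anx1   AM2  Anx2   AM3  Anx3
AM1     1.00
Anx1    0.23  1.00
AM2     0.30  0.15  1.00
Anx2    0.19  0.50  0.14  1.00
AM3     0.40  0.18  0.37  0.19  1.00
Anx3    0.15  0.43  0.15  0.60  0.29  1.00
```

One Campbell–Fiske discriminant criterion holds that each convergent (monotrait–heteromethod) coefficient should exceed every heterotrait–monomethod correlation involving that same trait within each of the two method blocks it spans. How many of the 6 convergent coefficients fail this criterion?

0

Each convergent coefficient versus the relevant comparison correlations:
AM (methods 1·2): 0.30 vs {0.23, 0.14} → pass.
AM (methods 1·3): 0.40 vs {0.23, 0.29} → pass.
AM (methods 2·3): 0.37 vs {0.14, 0.29} → pass.
Anx (methods 1·2): 0.50 vs {0.23, 0.14} → pass.
Anx (methods 1·3): 0.43 vs {0.23, 0.29} → pass.
Anx (methods 2·3): 0.60 vs {0.14, 0.29} → pass.
0 of 6 fail.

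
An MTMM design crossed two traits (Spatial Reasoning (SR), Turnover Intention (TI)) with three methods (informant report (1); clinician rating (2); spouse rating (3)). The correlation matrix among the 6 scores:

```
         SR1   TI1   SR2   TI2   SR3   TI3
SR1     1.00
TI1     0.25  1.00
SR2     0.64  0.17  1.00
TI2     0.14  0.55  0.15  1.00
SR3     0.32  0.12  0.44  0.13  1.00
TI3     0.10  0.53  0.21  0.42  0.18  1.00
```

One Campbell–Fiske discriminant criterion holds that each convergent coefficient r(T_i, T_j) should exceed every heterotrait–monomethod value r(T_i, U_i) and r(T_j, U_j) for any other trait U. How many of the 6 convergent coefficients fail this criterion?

0

Checking each validity diagonal entry against its comparison values:
SR (methods 1·2): 0.64 vs {0.25, 0.15} → pass.
SR (methods 1·3): 0.32 vs {0.25, 0.18} → pass.
SR (methods 2·3): 0.44 vs {0.15, 0.18} → pass.
TI (methods 1·2): 0.55 vs {0.25, 0.15} → pass.
TI (methods 1·3): 0.53 vs {0.25, 0.18} → pass.
TI (methods 2·3): 0.42 vs {0.15, 0.18} → pass.
0 of 6 fail.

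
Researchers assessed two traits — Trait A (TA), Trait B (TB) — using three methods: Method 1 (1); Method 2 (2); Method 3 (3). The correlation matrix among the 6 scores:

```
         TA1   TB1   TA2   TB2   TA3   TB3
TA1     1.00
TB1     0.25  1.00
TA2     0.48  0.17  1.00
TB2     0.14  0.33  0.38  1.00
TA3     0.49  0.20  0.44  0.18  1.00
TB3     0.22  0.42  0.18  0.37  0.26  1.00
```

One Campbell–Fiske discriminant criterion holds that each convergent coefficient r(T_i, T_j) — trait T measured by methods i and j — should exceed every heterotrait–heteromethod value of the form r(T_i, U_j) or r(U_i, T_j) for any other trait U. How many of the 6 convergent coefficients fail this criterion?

Convergent coefficients and their comparison sets:
TA (methods 1·2): 0.48 vs {0.14, 0.17} → pass.
TA (methods 1·3): 0.49 vs {0.22, 0.20} → pass.
TA (methods 2·3): 0.44 vs {0.18, 0.18} → pass.
TB (methods 1·2): 0.33 vs {0.17, 0.14} → pass.
TB (methods 1·3): 0.42 vs {0.20, 0.22} → pass.
TB (methods 2·3): 0.37 vs {0.18, 0.18} → pass.
0 of 6 fail.

0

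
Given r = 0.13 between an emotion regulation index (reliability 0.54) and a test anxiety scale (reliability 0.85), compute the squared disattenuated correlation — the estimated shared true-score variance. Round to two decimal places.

Disattenuated r = 0.13 / √(0.54 × 0.85) = 0.13 / 0.6775 = 0.1919.
Shared true-score variance = 0.1919² = 0.0368 ≈ 0.04.

0.04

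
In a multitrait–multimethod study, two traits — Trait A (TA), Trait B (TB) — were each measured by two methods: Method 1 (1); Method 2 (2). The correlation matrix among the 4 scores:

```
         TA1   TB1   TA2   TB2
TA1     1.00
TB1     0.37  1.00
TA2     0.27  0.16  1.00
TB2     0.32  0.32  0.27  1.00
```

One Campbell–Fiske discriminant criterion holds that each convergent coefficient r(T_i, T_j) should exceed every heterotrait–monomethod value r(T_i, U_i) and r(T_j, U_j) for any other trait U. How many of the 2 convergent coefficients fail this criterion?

Convergent coefficients and their comparison sets:
TA (methods 1·2): 0.27 vs {0.37, 0.27} → fail.
TB (methods 1·2): 0.32 vs {0.37, 0.27} → fail.
2 of 2 fail.

2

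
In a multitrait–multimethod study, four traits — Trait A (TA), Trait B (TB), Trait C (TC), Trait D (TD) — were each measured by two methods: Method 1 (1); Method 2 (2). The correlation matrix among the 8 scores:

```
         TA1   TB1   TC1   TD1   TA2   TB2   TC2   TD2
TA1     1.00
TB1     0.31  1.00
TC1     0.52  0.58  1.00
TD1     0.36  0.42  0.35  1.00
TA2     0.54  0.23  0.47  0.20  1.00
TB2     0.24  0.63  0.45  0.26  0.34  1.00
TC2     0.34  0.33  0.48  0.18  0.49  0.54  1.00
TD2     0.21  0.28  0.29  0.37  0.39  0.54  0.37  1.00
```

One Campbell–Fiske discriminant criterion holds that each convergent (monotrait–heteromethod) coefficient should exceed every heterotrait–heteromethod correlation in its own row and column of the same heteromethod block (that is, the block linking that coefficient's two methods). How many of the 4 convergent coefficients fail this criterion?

0

Checking each validity diagonal entry against its comparison values:
TA (methods 1·2): 0.54 vs {0.24, 0.23, 0.34, 0.47, 0.21, 0.20} → pass.
TB (methods 1·2): 0.63 vs {0.23, 0.24, 0.33, 0.45, 0.28, 0.26} → pass.
TC (methods 1·2): 0.48 vs {0.47, 0.34, 0.45, 0.33, 0.29, 0.18} → pass.
TD (methods 1·2): 0.37 vs {0.20, 0.21, 0.26, 0.28, 0.18, 0.29} → pass.
0 of 4 fail.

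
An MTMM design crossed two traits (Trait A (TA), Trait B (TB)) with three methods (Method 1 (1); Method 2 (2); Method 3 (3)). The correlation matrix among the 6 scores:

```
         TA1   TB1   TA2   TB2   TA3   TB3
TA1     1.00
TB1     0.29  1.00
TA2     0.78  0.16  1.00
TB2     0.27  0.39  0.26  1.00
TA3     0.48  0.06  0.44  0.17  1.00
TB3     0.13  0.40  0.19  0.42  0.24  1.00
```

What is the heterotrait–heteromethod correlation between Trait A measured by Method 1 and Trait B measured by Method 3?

Different traits and methods: r(TA1, TB3) = 0.13.

0.13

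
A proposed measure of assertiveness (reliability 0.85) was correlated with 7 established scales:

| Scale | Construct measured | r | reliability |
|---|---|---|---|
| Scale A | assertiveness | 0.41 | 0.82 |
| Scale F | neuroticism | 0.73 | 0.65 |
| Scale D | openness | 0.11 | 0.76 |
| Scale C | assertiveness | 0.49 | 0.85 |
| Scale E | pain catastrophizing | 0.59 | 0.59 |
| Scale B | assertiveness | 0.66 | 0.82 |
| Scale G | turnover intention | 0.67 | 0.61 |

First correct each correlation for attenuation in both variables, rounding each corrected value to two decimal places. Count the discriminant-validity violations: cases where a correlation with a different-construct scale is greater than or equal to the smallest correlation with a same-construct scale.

Disattenuated r (r / √(r_scale · r_new)):
  Scale A (conv): 0.41 / √(0.82·0.85) = 0.49
  Scale F (disc): 0.73 / √(0.65·0.85) = 0.98
  Scale D (disc): 0.11 / √(0.76·0.85) = 0.14
  Scale C (conv): 0.49 / √(0.85·0.85) = 0.58
  Scale E (disc): 0.59 / √(0.59·0.85) = 0.83
  Scale B (conv): 0.66 / √(0.82·0.85) = 0.79
  Scale G (disc): 0.67 / √(0.61·0.85) = 0.93
Smallest convergent = 0.49. Discriminant values: 0.98, 0.14, 0.83, 0.93; count ≥ 0.49 → 3.

3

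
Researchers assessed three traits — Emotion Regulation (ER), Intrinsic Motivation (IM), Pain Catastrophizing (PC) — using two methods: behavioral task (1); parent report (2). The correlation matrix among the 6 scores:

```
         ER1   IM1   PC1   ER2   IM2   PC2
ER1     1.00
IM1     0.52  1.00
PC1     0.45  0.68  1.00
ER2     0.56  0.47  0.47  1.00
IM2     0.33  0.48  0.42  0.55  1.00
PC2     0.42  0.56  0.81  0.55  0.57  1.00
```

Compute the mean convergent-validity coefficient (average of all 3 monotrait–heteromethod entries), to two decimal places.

0.62

Convergent values: 0.56, 0.48, 0.81; mean = 1.85/3 = 0.62.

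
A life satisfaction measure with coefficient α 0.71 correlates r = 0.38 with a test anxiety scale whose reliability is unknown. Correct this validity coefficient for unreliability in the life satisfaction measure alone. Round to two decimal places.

Single correction: r_c = r_obs / √r_xx = 0.38 / √0.71 = 0.38 / 0.8426 ≈ 0.45.

0.45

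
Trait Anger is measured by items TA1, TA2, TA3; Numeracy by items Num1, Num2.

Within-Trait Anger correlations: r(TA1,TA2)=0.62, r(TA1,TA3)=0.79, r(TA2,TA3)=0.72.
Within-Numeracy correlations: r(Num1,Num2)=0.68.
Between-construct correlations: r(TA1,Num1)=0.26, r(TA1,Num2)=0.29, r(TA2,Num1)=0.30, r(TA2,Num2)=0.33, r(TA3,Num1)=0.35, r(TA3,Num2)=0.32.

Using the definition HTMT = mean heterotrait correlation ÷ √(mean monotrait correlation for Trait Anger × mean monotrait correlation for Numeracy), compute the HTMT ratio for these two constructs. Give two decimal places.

Between-construct mean = 1.85/6 = 0.3083.
Mean within-TA = 2.13/3 = 0.7100; mean within-Num = 0.68/1 = 0.6800.
Geometric mean = √(0.7100 × 0.6800) = 0.6948.
HTMT = 0.3083 / 0.6948 = 0.44.

0.44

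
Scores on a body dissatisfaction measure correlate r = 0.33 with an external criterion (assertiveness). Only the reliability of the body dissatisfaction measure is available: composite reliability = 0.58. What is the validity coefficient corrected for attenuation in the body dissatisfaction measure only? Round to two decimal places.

Single correction: r_c = r_obs / √r_xx = 0.33 / √0.58 = 0.33 / 0.7616 ≈ 0.43.

0.43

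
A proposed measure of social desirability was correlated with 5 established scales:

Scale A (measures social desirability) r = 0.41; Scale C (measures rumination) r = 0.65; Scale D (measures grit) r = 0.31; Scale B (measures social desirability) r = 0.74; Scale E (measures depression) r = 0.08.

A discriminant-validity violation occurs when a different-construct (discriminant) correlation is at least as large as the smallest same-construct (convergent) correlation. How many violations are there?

1

Convergent (same construct = social desirability): Scale A, Scale B.
Smallest convergent = 0.41. Discriminant values: 0.65, 0.31, 0.08; count ≥ 0.41 → 1.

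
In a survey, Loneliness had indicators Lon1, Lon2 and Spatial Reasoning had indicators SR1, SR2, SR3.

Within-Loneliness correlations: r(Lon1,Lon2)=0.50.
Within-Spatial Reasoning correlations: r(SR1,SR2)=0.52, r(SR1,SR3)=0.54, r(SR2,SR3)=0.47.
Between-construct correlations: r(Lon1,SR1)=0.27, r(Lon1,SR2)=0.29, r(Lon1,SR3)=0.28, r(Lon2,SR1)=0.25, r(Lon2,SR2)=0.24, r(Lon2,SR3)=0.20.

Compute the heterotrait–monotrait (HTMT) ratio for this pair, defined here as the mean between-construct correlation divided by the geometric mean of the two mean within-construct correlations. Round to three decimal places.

Mean heterotrait r = 1.53/6 = 0.2550.
Mean within-Lon = 0.50/1 = 0.5000; mean within-SR = 1.53/3 = 0.5100.
Geometric mean = √(0.5000 × 0.5100) = 0.5050.
HTMT = 0.2550 / 0.5050 = 0.505.

0.505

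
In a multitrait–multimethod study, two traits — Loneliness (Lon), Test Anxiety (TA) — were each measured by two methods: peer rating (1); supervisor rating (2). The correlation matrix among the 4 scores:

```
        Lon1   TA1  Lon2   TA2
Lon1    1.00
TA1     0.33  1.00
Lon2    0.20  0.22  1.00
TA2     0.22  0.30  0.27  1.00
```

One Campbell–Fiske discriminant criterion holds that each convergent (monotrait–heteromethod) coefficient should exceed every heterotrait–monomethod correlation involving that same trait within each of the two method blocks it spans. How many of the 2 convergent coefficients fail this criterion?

2

Convergent coefficients and their comparison sets:
Lon (methods 1·2): 0.20 vs {0.33, 0.27} → fail.
TA (methods 1·2): 0.30 vs {0.33, 0.27} → fail.
2 of 2 fail.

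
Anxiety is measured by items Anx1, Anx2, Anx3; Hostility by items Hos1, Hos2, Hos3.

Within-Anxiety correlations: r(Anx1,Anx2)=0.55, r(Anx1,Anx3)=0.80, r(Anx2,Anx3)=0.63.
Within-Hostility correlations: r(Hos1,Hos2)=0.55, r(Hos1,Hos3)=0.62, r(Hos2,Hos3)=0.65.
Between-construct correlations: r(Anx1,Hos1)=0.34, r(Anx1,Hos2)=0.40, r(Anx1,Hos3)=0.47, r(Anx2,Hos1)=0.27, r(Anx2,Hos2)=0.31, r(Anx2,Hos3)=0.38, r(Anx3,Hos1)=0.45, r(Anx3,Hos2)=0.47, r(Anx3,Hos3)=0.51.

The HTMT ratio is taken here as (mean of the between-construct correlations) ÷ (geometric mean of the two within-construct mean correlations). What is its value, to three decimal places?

Mean heterotrait r = 3.60/9 = 0.4000.
Mean within-Anx = 1.98/3 = 0.6600; mean within-Hos = 1.82/3 = 0.6067.
Geometric mean = √(0.6600 × 0.6067) = 0.6328.
HTMT = 0.4000 / 0.6328 = 0.632.

0.632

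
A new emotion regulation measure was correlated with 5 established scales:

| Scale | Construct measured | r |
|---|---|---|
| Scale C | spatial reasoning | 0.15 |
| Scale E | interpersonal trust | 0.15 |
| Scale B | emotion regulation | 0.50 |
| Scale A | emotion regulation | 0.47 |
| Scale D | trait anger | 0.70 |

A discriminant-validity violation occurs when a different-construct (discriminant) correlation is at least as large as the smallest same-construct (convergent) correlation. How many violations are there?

Convergent (same construct = emotion regulation): Scale B, Scale A.
Smallest convergent = 0.47. Discriminant values: 0.15, 0.15, 0.70; count ≥ 0.47 → 1.

1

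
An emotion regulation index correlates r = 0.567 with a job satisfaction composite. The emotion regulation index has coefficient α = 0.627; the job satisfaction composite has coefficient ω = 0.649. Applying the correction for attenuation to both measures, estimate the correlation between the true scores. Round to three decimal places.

0.889

r_true = r_obs / √(r_xx · r_yy) = 0.567 / √(0.627 × 0.649) = 0.567 / √0.406923 = 0.567 / 0.6379 ≈ 0.889.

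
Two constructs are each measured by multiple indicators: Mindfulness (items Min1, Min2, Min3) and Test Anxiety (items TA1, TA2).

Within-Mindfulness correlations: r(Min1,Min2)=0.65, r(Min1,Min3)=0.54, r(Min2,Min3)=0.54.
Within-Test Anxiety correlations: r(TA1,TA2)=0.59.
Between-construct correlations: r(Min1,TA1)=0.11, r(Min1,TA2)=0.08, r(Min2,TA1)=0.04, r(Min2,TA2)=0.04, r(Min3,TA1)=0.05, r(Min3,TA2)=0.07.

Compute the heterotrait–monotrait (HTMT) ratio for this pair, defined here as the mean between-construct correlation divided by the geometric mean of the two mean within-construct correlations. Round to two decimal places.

0.11

Between-construct mean = 0.39/6 = 0.0650.
Mean within-Min = 1.73/3 = 0.5767; mean within-TA = 0.59/1 = 0.5900.
Geometric mean = √(0.5767 × 0.5900) = 0.5833.
HTMT = 0.0650 / 0.5833 = 0.11.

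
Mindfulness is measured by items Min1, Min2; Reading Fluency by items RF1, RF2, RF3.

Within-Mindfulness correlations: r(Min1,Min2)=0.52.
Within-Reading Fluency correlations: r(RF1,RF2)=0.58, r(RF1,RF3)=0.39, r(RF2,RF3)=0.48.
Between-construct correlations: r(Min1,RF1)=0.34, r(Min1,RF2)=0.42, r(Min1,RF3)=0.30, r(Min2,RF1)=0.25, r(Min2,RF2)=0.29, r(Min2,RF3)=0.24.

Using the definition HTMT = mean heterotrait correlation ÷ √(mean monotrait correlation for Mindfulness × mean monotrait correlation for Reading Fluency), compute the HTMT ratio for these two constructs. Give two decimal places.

0.61

Between-construct mean = 1.84/6 = 0.3067.
Mean within-Min = 0.52/1 = 0.5200; mean within-RF = 1.45/3 = 0.4833.
Geometric mean = √(0.5200 × 0.4833) = 0.5013.
HTMT = 0.3067 / 0.5013 = 0.61.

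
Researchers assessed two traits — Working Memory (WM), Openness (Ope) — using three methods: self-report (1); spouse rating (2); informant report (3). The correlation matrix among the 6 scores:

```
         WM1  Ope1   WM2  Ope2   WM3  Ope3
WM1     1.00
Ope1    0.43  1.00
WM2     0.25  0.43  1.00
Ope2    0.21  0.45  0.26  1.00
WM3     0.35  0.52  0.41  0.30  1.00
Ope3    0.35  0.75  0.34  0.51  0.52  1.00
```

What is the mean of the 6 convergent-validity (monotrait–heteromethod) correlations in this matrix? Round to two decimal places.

Convergent values: 0.25, 0.35, 0.41, 0.45, 0.75, 0.51; mean = 2.72/6 = 0.45.

0.45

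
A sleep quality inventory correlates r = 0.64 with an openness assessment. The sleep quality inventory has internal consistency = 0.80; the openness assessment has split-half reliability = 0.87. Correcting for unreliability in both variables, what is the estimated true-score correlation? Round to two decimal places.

r_true = r_obs / √(r_xx · r_yy) = 0.64 / √(0.80 × 0.87) = 0.64 / √0.6960 = 0.64 / 0.8343 ≈ 0.77.

0.77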